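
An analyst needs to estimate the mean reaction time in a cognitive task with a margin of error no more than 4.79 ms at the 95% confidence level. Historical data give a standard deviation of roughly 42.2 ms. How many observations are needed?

299

For a mean, the margin of error is E = z·σ/√n, so n = (zσ/E)².
At 95% confidence, z = 1.960.
n = (1.960 × 42.2 / 4.79)² = 298.17
Round up: n = 299.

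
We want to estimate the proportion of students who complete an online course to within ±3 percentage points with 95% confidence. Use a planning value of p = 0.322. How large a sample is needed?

For a proportion with margin E = 0.03 at 95% confidence, z = 1.960.
n = p̂(1−p̂)(z/E)² = 0.322 × 0.678 × (1.960/0.03)² = 931.87
Round up: n = 932.

932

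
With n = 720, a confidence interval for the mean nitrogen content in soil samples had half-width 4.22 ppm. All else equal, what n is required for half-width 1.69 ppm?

4490

Margin of error scales as 1/√n, so n₂ = n₁·(E₁/E₂)².
n₂ = 720 × (4.22/1.69)² = 720 × 6.235 = 4489.20
Round up: n₂ = 4490.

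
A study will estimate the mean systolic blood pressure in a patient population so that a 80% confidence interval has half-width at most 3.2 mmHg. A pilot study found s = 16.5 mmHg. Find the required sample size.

n = 44

For a mean, the margin of error is E = z·σ/√n, so n = (zσ/E)².
At 80% confidence, z = 1.282.
n = (1.282 × 16.5 / 3.2)² = 43.70
Round up: n = 44.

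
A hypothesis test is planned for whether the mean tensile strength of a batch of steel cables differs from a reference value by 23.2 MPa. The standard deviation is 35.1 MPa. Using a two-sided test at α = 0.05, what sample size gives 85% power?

21

For a one-sample z-test, n = ((z_{α/2} + z_β)·σ/δ)².
z_{α/2} = 1.960 (two-sided α = 0.05); z_β = 1.036 (power 85% → β = 0.15).
n = (2.996 × 35.1 / 23.2)² = 20.55
Round up: n = 21.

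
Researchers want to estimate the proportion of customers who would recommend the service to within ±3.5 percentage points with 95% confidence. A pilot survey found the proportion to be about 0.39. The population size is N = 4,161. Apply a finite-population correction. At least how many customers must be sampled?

For a proportion with margin E = 0.035 at 95% confidence, z = 1.960.
n = p̂(1−p̂)(z/E)² = 0.39 × 0.61 × (1.960/0.035)² = 746.05 — call this n₀.
Finite-population correction with N = 4,161: n = n₀ / (1 + (n₀−1)/N) = 746.05 / 1.179 = 632.78
Round up: n = 633.

633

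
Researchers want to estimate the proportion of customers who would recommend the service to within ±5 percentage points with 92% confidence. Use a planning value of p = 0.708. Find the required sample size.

254

For a proportion with margin E = 0.05 at 92% confidence, z = 1.751.
n = p̂(1−p̂)(z/E)² = 0.708 × 0.292 × (1.751/0.05)² = 253.54
Round up: n = 254.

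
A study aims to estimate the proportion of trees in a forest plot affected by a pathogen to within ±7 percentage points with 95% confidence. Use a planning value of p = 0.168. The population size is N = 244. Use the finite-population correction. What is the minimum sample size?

For a proportion with margin E = 0.07 at 95% confidence, z = 1.960.
n = p̂(1−p̂)(z/E)² = 0.168 × 0.832 × (1.960/0.07)² = 109.58 — call this n₀.
Finite-population correction with N = 244: n = n₀ / (1 + (n₀−1)/N) = 109.58 / 1.445 = 75.83
Round up: n = 76.

76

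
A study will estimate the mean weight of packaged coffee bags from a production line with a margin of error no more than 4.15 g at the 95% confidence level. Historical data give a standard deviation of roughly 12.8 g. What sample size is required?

37

For a mean, the margin of error is E = z·σ/√n, so n = (zσ/E)².
At 95% confidence, z = 1.960.
n = (1.960 × 12.8 / 4.15)² = 36.55
Round up: n = 37.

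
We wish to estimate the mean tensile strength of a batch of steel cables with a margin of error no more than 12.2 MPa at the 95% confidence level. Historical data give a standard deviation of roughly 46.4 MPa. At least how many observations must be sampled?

For a mean, the margin of error is E = z·σ/√n, so n = (zσ/E)².
At 95% confidence, z = 1.960.
n = (1.960 × 46.4 / 12.2)² = 55.57
Round up: n = 56.

n = 56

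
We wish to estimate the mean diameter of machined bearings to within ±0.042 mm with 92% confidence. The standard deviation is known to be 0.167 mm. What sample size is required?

For a mean, the margin of error is E = z·σ/√n, so n = (zσ/E)².
At 92% confidence, z = 1.751.
n = (1.751 × 0.167 / 0.042)² = 48.47
Round up: n = 49.

49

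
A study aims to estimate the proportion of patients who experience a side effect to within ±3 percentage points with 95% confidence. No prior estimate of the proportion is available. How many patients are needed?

1068

For a proportion with margin E = 0.03 at 95% confidence, z = 1.960.
With no prior estimate, use p = 0.5, which maximizes p(1−p) at 0.25.
n = 0.25 × (z/E)² = 0.25 × (1.960/0.03)² = 1067.11
Round up: n = 1068.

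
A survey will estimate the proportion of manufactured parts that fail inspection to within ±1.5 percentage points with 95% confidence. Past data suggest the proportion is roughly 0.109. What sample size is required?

n = 1659

For a proportion with margin E = 0.015 at 95% confidence, z = 1.960.
n = p̂(1−p̂)(z/E)² = 0.109 × 0.891 × (1.960/0.015)² = 1658.19
Round up: n = 1659.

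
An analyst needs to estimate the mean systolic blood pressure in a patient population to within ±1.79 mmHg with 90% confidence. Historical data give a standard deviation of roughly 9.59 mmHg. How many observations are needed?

n = 78

For a mean, the margin of error is E = z·σ/√n, so n = (zσ/E)².
At 90% confidence, z = 1.645.
n = (1.645 × 9.59 / 1.79)² = 77.67
Round up: n = 78.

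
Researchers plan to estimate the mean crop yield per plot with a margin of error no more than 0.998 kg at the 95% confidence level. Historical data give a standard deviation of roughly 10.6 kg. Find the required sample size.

n = 434

For a mean, the margin of error is E = z·σ/√n, so n = (zσ/E)².
At 95% confidence, z = 1.960.
n = (1.960 × 10.6 / 0.998)² = 433.37
Round up: n = 434.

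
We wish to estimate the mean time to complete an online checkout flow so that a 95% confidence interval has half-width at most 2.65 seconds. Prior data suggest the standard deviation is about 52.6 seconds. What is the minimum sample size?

1514

For a mean, the margin of error is E = z·σ/√n, so n = (zσ/E)².
At 95% confidence, z = 1.960.
n = (1.960 × 52.6 / 2.65)² = 1513.53
Round up: n = 1514.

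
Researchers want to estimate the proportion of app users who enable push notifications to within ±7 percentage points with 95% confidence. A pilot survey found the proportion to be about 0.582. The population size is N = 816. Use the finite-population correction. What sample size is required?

155

For a proportion with margin E = 0.07 at 95% confidence, z = 1.960.
n = p̂(1−p̂)(z/E)² = 0.582 × 0.418 × (1.960/0.07)² = 190.73 — call this n₀.
Finite-population correction with N = 816: n = n₀ / (1 + (n₀−1)/N) = 190.73 / 1.233 = 154.69
Round up: n = 155.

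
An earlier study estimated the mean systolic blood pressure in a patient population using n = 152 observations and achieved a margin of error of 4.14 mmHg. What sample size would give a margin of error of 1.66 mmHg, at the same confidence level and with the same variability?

n = 946

Margin of error scales as 1/√n, so n₂ = n₁·(E₁/E₂)².
n₂ = 152 × (4.14/1.66)² = 152 × 6.22 = 945.44
Round up: n₂ = 946.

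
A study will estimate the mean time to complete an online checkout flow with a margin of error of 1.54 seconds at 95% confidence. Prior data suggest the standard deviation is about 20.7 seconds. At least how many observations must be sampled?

For a mean, the margin of error is E = z·σ/√n, so n = (zσ/E)².
At 95% confidence, z = 1.960.
n = (1.960 × 20.7 / 1.54)² = 694.08
Round up: n = 695.

695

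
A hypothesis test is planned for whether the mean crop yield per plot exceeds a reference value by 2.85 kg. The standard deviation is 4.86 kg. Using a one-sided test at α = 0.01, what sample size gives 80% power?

n = 30

For a one-sample z-test, n = ((z_α + z_β)·σ/δ)².
z_α = 2.326 (one-sided α = 0.01); z_β = 0.842 (power 80% → β = 0.2).
n = (3.168 × 4.86 / 2.85)² = 29.18
Round up: n = 30.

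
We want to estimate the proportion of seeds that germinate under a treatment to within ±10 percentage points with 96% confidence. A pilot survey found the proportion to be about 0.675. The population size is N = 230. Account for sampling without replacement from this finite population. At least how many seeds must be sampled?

n = 67

For a proportion with margin E = 0.1 at 96% confidence, z = 2.054.
n = p̂(1−p̂)(z/E)² = 0.675 × 0.325 × (2.054/0.1)² = 92.55 — call this n₀.
Finite-population correction with N = 230: n = n₀ / (1 + (n₀−1)/N) = 92.55 / 1.398 = 66.20
Round up: n = 67.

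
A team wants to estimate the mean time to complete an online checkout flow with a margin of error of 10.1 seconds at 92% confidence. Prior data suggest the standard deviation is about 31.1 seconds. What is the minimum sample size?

For a mean, the margin of error is E = z·σ/√n, so n = (zσ/E)².
At 92% confidence, z = 1.751.
n = (1.751 × 31.1 / 10.1)² = 29.07
Round up: n = 30.

n = 30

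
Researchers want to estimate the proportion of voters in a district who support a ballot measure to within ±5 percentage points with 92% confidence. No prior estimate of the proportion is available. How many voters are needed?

For a proportion with margin E = 0.05 at 92% confidence, z = 1.751.
With no prior estimate, use p = 0.5, which maximizes p(1−p) at 0.25.
n = 0.25 × (z/E)² = 0.25 × (1.751/0.05)² = 306.60
Round up: n = 307.

307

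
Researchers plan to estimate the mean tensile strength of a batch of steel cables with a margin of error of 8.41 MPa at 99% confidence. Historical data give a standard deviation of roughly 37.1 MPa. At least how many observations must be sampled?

130

For a mean, the margin of error is E = z·σ/√n, so n = (zσ/E)².
At 99% confidence, z = 2.576.
n = (2.576 × 37.1 / 8.41)² = 129.14
Round up: n = 130.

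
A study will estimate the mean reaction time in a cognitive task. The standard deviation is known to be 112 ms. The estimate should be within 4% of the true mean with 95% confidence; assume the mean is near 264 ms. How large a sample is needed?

For a mean, the margin of error is E = z·σ/√n, so n = (zσ/E)².
At 95% confidence, z = 1.960.
E = 4% of 264 = 10.56 ms.
n = (1.960 × 112 / 10.56)² = 432.14
Round up: n = 433.

433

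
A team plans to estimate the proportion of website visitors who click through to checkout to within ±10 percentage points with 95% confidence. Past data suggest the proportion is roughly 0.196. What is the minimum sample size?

For a proportion with margin E = 0.1 at 95% confidence, z = 1.960.
n = p̂(1−p̂)(z/E)² = 0.196 × 0.804 × (1.960/0.1)² = 60.54
Round up: n = 61.

61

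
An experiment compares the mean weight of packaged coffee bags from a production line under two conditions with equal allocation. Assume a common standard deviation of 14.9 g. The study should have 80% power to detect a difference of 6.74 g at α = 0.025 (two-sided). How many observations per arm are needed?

93 per group

For two equal groups, n per group = 2·((z_{α/2} + z_β)·σ/δ)².
z_{α/2} = 2.241; z_β = 0.842 (power 80%).
n = 2 × (3.083 × 14.9 / 6.74)² = 2 × 46.45 = 92.90
Round up: n = 93 per group.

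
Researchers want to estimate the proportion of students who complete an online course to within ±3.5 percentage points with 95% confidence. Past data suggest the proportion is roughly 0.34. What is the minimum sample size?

704

For a proportion with margin E = 0.035 at 95% confidence, z = 1.960.
n = p̂(1−p̂)(z/E)² = 0.34 × 0.66 × (1.960/0.035)² = 703.72
Round up: n = 704.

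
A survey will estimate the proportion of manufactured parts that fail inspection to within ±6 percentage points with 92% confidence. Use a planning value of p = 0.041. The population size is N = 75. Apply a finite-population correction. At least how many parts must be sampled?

24

For a proportion with margin E = 0.06 at 92% confidence, z = 1.751.
n = p̂(1−p̂)(z/E)² = 0.041 × 0.959 × (1.751/0.06)² = 33.49 — call this n₀.
Finite-population correction with N = 75: n = n₀ / (1 + (n₀−1)/N) = 33.49 / 1.433 = 23.37
Round up: n = 24.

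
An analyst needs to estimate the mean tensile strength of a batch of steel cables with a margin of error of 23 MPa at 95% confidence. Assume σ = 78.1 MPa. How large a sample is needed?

n = 45

For a mean, the margin of error is E = z·σ/√n, so n = (zσ/E)².
At 95% confidence, z = 1.960.
n = (1.960 × 78.1 / 23)² = 44.30
Round up: n = 45.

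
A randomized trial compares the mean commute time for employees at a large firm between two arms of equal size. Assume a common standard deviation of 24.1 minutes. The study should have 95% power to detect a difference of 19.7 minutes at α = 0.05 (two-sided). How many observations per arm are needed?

For two equal groups, n per group = 2·((z_{α/2} + z_β)·σ/δ)².
z_{α/2} = 1.960; z_β = 1.645 (power 95%).
n = 2 × (3.605 × 24.1 / 19.7)² = 2 × 19.45 = 38.90
Round up: n = 39 per group.

39 per group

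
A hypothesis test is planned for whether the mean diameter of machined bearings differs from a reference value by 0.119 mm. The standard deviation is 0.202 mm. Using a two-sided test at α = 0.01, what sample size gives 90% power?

n = 43

For a one-sample z-test, n = ((z_{α/2} + z_β)·σ/δ)².
z_{α/2} = 2.576 (two-sided α = 0.01); z_β = 1.282 (power 90% → β = 0.1).
n = (3.858 × 0.202 / 0.119)² = 42.89
Round up: n = 43.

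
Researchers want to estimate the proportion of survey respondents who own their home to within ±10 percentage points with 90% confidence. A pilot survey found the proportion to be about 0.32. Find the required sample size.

59

For a proportion with margin E = 0.1 at 90% confidence, z = 1.645.
n = p̂(1−p̂)(z/E)² = 0.32 × 0.68 × (1.645/0.1)² = 58.88
Round up: n = 59.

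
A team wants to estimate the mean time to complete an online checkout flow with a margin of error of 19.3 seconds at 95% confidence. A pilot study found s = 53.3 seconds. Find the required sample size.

For a mean, the margin of error is E = z·σ/√n, so n = (zσ/E)².
At 95% confidence, z = 1.960.
n = (1.960 × 53.3 / 19.3)² = 29.30
Round up: n = 30.

30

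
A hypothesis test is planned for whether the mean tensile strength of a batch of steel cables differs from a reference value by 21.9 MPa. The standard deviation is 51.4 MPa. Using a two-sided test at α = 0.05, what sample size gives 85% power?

For a one-sample z-test, n = ((z_{α/2} + z_β)·σ/δ)².
z_{α/2} = 1.960 (two-sided α = 0.05); z_β = 1.036 (power 85% → β = 0.15).
n = (2.996 × 51.4 / 21.9)² = 49.44
Round up: n = 50.

50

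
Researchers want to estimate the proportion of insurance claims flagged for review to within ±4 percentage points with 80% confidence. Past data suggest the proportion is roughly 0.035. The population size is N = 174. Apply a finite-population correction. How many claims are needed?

For a proportion with margin E = 0.04 at 80% confidence, z = 1.282.
n = p̂(1−p̂)(z/E)² = 0.035 × 0.965 × (1.282/0.04)² = 34.69 — call this n₀.
Finite-population correction with N = 174: n = n₀ / (1 + (n₀−1)/N) = 34.69 / 1.194 = 29.05
Round up: n = 30.

n = 30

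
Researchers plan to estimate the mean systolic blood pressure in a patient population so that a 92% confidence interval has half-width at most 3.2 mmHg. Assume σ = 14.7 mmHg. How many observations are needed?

65

For a mean, the margin of error is E = z·σ/√n, so n = (zσ/E)².
At 92% confidence, z = 1.751.
n = (1.751 × 14.7 / 3.2)² = 64.70
Round up: n = 65.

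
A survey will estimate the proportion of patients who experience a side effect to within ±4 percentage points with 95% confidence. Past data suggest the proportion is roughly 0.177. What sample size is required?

For a proportion with margin E = 0.04 at 95% confidence, z = 1.960.
n = p̂(1−p̂)(z/E)² = 0.177 × 0.823 × (1.960/0.04)² = 349.76
Round up: n = 350.

350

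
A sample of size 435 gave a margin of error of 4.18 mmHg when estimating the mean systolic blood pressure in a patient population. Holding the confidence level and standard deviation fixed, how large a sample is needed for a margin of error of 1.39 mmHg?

Margin of error scales as 1/√n, so n₂ = n₁·(E₁/E₂)².
n₂ = 435 × (4.18/1.39)² = 435 × 9.043 = 3933.70
Round up: n₂ = 3934.

n = 3934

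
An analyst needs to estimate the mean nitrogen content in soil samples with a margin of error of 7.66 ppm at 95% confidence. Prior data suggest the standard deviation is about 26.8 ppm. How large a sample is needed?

n = 48

For a mean, the margin of error is E = z·σ/√n, so n = (zσ/E)².
At 95% confidence, z = 1.960.
n = (1.960 × 26.8 / 7.66)² = 47.02
Round up: n = 48.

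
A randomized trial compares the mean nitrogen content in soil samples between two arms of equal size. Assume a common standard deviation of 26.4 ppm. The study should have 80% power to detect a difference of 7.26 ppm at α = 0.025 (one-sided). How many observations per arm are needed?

For two equal groups, n per group = 2·((z_α + z_β)·σ/δ)².
z_α = 1.960; z_β = 0.842 (power 80%).
n = 2 × (2.802 × 26.4 / 7.26)² = 2 × 103.82 = 207.64
Round up: n = 208 per group.

208 per group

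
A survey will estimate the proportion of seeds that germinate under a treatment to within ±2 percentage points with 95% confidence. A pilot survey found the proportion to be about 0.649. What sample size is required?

For a proportion with margin E = 0.02 at 95% confidence, z = 1.960.
n = p̂(1−p̂)(z/E)² = 0.649 × 0.351 × (1.960/0.02)² = 2187.78
Round up: n = 2188.

2188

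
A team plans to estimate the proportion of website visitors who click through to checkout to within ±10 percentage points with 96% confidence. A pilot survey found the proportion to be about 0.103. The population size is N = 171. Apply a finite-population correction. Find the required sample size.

32

For a proportion with margin E = 0.1 at 96% confidence, z = 2.054.
n = p̂(1−p̂)(z/E)² = 0.103 × 0.897 × (2.054/0.1)² = 38.98 — call this n₀.
Finite-population correction with N = 171: n = n₀ / (1 + (n₀−1)/N) = 38.98 / 1.222 = 31.90
Round up: n = 32.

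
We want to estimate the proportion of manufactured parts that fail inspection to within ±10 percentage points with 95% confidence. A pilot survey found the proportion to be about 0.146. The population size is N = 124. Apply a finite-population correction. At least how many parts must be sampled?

For a proportion with margin E = 0.1 at 95% confidence, z = 1.960.
n = p̂(1−p̂)(z/E)² = 0.146 × 0.854 × (1.960/0.1)² = 47.90 — call this n₀.
Finite-population correction with N = 124: n = n₀ / (1 + (n₀−1)/N) = 47.90 / 1.378 = 34.76
Round up: n = 35.

35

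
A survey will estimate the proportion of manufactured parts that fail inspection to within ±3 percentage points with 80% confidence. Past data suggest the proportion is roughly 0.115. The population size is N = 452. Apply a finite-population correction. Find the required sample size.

132

For a proportion with margin E = 0.03 at 80% confidence, z = 1.282.
n = p̂(1−p̂)(z/E)² = 0.115 × 0.885 × (1.282/0.03)² = 185.86 — call this n₀.
Finite-population correction with N = 452: n = n₀ / (1 + (n₀−1)/N) = 185.86 / 1.409 = 131.91
Round up: n = 132.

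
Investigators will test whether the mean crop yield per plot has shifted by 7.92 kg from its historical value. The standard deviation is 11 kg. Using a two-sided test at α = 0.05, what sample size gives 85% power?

For a one-sample z-test, n = ((z_{α/2} + z_β)·σ/δ)².
z_{α/2} = 1.960 (two-sided α = 0.05); z_β = 1.036 (power 85% → β = 0.15).
n = (2.996 × 11 / 7.92)² = 17.31
Round up: n = 18.

18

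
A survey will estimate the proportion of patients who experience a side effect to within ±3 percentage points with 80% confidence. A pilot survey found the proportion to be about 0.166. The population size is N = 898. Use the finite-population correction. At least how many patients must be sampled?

For a proportion with margin E = 0.03 at 80% confidence, z = 1.282.
n = p̂(1−p̂)(z/E)² = 0.166 × 0.834 × (1.282/0.03)² = 252.82 — call this n₀.
Finite-population correction with N = 898: n = n₀ / (1 + (n₀−1)/N) = 252.82 / 1.28 = 197.52
Round up: n = 198.

198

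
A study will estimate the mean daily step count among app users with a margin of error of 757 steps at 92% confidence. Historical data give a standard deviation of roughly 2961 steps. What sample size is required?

For a mean, the margin of error is E = z·σ/√n, so n = (zσ/E)².
At 92% confidence, z = 1.751.
n = (1.751 × 2961 / 757)² = 46.91
Round up: n = 47.

47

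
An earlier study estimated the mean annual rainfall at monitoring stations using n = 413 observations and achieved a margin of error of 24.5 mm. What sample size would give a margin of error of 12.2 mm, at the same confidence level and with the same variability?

Margin of error scales as 1/√n, so n₂ = n₁·(E₁/E₂)².
n₂ = 413 × (24.5/12.2)² = 413 × 4.033 = 1665.63
Round up: n₂ = 1666.

1666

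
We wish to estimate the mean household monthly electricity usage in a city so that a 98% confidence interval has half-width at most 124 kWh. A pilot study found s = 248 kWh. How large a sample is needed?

For a mean, the margin of error is E = z·σ/√n, so n = (zσ/E)².
At 98% confidence, z = 2.326.
n = (2.326 × 248 / 124)² = 21.64
Round up: n = 22.

22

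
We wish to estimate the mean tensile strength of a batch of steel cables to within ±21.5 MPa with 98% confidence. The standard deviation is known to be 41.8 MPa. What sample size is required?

21

For a mean, the margin of error is E = z·σ/√n, so n = (zσ/E)².
At 98% confidence, z = 2.326.
n = (2.326 × 41.8 / 21.5)² = 20.45
Round up: n = 21.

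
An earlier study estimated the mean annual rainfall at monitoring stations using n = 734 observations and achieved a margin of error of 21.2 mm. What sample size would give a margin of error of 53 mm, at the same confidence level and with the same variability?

Margin of error scales as 1/√n, so n₂ = n₁·(E₁/E₂)².
n₂ = 734 × (21.2/53)² = 734 × 0.16 = 117.44
Round up: n₂ = 118.

118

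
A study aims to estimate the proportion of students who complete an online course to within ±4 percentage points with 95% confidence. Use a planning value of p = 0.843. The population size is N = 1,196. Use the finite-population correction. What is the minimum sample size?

252

For a proportion with margin E = 0.04 at 95% confidence, z = 1.960.
n = p̂(1−p̂)(z/E)² = 0.843 × 0.157 × (1.960/0.04)² = 317.77 — call this n₀.
Finite-population correction with N = 1,196: n = n₀ / (1 + (n₀−1)/N) = 317.77 / 1.265 = 251.20
Round up: n = 252.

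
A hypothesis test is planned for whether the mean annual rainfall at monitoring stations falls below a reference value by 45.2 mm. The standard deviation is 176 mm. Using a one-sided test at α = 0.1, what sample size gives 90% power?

For a one-sample z-test, n = ((z_α + z_β)·σ/δ)².
z_α = 1.282 (one-sided α = 0.1); z_β = 1.282 (power 90% → β = 0.1).
n = (2.564 × 176 / 45.2)² = 99.67
Round up: n = 100.

100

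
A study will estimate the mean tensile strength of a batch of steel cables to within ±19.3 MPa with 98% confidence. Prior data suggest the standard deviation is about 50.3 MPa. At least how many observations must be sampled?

37

For a mean, the margin of error is E = z·σ/√n, so n = (zσ/E)².
At 98% confidence, z = 2.326.
n = (2.326 × 50.3 / 19.3)² = 36.75
Round up: n = 37.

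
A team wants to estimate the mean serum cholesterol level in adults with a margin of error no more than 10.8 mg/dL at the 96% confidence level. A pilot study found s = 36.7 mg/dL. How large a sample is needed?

For a mean, the margin of error is E = z·σ/√n, so n = (zσ/E)².
At 96% confidence, z = 2.054.
n = (2.054 × 36.7 / 10.8)² = 48.72
Round up: n = 49.

49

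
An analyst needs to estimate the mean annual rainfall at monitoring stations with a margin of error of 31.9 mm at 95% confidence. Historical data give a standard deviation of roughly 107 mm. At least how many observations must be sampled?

n = 44

For a mean, the margin of error is E = z·σ/√n, so n = (zσ/E)².
At 95% confidence, z = 1.960.
n = (1.960 × 107 / 31.9)² = 43.22
Round up: n = 44.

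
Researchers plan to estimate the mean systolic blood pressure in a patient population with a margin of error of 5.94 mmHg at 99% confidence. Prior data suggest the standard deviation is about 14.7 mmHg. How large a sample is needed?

41

For a mean, the margin of error is E = z·σ/√n, so n = (zσ/E)².
At 99% confidence, z = 2.576.
n = (2.576 × 14.7 / 5.94)² = 40.64
Round up: n = 41.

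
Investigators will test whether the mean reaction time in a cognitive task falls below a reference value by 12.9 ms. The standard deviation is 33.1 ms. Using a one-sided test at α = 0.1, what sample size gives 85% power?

36

For a one-sample z-test, n = ((z_α + z_β)·σ/δ)².
z_α = 1.282 (one-sided α = 0.1); z_β = 1.036 (power 85% → β = 0.15).
n = (2.318 × 33.1 / 12.9)² = 35.38
Round up: n = 36.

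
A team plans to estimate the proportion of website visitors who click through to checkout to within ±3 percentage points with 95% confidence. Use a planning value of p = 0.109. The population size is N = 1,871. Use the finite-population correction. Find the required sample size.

For a proportion with margin E = 0.03 at 95% confidence, z = 1.960.
n = p̂(1−p̂)(z/E)² = 0.109 × 0.891 × (1.960/0.03)² = 414.55 — call this n₀.
Finite-population correction with N = 1,871: n = n₀ / (1 + (n₀−1)/N) = 414.55 / 1.221 = 339.52
Round up: n = 340.

340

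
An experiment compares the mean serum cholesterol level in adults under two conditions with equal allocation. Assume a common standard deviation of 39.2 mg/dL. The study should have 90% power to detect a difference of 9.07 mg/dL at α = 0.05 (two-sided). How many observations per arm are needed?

For two equal groups, n per group = 2·((z_{α/2} + z_β)·σ/δ)².
z_{α/2} = 1.960; z_β = 1.282 (power 90%).
n = 2 × (3.242 × 39.2 / 9.07)² = 2 × 196.33 = 392.66
Round up: n = 393 per group.

393 per group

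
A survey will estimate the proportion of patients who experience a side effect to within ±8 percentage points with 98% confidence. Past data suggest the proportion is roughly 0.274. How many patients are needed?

For a proportion with margin E = 0.08 at 98% confidence, z = 2.326.
n = p̂(1−p̂)(z/E)² = 0.274 × 0.726 × (2.326/0.08)² = 168.16
Round up: n = 169.

169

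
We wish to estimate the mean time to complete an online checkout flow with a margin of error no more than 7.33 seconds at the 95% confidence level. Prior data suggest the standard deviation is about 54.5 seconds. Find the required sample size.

For a mean, the margin of error is E = z·σ/√n, so n = (zσ/E)².
At 95% confidence, z = 1.960.
n = (1.960 × 54.5 / 7.33)² = 212.37
Round up: n = 213.

213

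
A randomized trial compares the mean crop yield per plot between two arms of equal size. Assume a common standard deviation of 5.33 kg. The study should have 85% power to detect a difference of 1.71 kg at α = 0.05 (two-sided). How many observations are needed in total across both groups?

350 total

For two equal groups, n per group = 2·((z_{α/2} + z_β)·σ/δ)².
z_{α/2} = 1.960; z_β = 1.036 (power 85%).
n = 2 × (2.996 × 5.33 / 1.71)² = 2 × 87.21 = 174.42
Round up: n = 175 per group.
Total across both groups: 2 × 175 = 350.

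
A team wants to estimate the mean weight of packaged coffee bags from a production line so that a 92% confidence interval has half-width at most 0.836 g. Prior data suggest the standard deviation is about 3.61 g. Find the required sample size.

58

For a mean, the margin of error is E = z·σ/√n, so n = (zσ/E)².
At 92% confidence, z = 1.751.
n = (1.751 × 3.61 / 0.836)² = 57.17
Round up: n = 58.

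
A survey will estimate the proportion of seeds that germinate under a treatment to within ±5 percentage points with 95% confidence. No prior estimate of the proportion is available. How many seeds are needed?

385

For a proportion with margin E = 0.05 at 95% confidence, z = 1.960.
With no prior estimate, use p = 0.5, which maximizes p(1−p) at 0.25.
n = 0.25 × (z/E)² = 0.25 × (1.960/0.05)² = 384.16
Round up: n = 385.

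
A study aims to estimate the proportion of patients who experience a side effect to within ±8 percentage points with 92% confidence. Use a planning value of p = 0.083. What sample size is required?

For a proportion with margin E = 0.08 at 92% confidence, z = 1.751.
n = p̂(1−p̂)(z/E)² = 0.083 × 0.917 × (1.751/0.08)² = 36.46
Round up: n = 37.

n = 37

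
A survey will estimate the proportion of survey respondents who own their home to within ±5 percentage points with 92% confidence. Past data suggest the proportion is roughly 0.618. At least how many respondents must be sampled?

n = 290

For a proportion with margin E = 0.05 at 92% confidence, z = 1.751.
n = p̂(1−p̂)(z/E)² = 0.618 × 0.382 × (1.751/0.05)² = 289.52
Round up: n = 290.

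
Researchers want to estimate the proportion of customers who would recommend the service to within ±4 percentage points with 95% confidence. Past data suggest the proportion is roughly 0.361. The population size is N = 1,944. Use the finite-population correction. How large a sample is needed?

432

For a proportion with margin E = 0.04 at 95% confidence, z = 1.960.
n = p̂(1−p̂)(z/E)² = 0.361 × 0.639 × (1.960/0.04)² = 553.86 — call this n₀.
Finite-population correction with N = 1,944: n = n₀ / (1 + (n₀−1)/N) = 553.86 / 1.284 = 431.36
Round up: n = 432.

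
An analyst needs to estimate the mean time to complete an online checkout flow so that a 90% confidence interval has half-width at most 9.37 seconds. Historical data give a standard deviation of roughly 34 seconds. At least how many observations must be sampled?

36

For a mean, the margin of error is E = z·σ/√n, so n = (zσ/E)².
At 90% confidence, z = 1.645.
n = (1.645 × 34 / 9.37)² = 35.63
Round up: n = 36.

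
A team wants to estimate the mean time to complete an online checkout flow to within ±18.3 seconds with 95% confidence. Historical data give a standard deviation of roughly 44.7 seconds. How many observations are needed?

For a mean, the margin of error is E = z·σ/√n, so n = (zσ/E)².
At 95% confidence, z = 1.960.
n = (1.960 × 44.7 / 18.3)² = 22.92
Round up: n = 23.

23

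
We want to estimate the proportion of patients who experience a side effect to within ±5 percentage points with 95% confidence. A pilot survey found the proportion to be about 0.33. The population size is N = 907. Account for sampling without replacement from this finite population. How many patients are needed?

For a proportion with margin E = 0.05 at 95% confidence, z = 1.960.
n = p̂(1−p̂)(z/E)² = 0.33 × 0.67 × (1.960/0.05)² = 339.75 — call this n₀.
Finite-population correction with N = 907: n = n₀ / (1 + (n₀−1)/N) = 339.75 / 1.373 = 247.45
Round up: n = 248.

n = 248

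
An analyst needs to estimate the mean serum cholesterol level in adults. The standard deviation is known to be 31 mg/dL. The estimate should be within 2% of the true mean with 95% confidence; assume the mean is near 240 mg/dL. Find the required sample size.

161

For a mean, the margin of error is E = z·σ/√n, so n = (zσ/E)².
At 95% confidence, z = 1.960.
E = 2% of 240 = 4.8 mg/dL.
n = (1.960 × 31 / 4.8)² = 160.23
Round up: n = 161.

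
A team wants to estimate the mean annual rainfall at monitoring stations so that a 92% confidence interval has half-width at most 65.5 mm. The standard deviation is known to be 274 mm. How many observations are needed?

For a mean, the margin of error is E = z·σ/√n, so n = (zσ/E)².
At 92% confidence, z = 1.751.
n = (1.751 × 274 / 65.5)² = 53.65
Round up: n = 54.

54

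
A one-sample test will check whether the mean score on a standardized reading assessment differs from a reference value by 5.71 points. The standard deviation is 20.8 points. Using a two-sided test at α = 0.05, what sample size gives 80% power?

For a one-sample z-test, n = ((z_{α/2} + z_β)·σ/δ)².
z_{α/2} = 1.960 (two-sided α = 0.05); z_β = 0.842 (power 80% → β = 0.2).
n = (2.802 × 20.8 / 5.71)² = 104.18
Round up: n = 105.

105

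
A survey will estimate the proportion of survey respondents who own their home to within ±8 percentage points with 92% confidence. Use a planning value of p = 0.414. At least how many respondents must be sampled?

117

For a proportion with margin E = 0.08 at 92% confidence, z = 1.751.
n = p̂(1−p̂)(z/E)² = 0.414 × 0.586 × (1.751/0.08)² = 116.22
Round up: n = 117.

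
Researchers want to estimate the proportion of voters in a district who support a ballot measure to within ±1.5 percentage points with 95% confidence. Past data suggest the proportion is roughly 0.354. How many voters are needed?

3905

For a proportion with margin E = 0.015 at 95% confidence, z = 1.960.
n = p̂(1−p̂)(z/E)² = 0.354 × 0.646 × (1.960/0.015)² = 3904.50
Round up: n = 3905.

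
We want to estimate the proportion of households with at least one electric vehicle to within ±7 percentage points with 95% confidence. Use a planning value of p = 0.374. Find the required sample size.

184

For a proportion with margin E = 0.07 at 95% confidence, z = 1.960.
n = p̂(1−p̂)(z/E)² = 0.374 × 0.626 × (1.960/0.07)² = 183.55
Round up: n = 184.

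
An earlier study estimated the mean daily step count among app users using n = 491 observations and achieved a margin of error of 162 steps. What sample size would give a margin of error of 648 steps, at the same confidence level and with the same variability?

Margin of error scales as 1/√n, so n₂ = n₁·(E₁/E₂)².
n₂ = 491 × (162/648)² = 491 × 0.0625 = 30.69
Round up: n₂ = 31.

31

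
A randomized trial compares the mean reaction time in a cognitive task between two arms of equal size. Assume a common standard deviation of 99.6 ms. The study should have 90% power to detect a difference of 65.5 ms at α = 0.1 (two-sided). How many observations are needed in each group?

For two equal groups, n per group = 2·((z_{α/2} + z_β)·σ/δ)².
z_{α/2} = 1.645; z_β = 1.282 (power 90%).
n = 2 × (2.927 × 99.6 / 65.5)² = 2 × 19.81 = 39.62
Round up: n = 40 per group.

40 per group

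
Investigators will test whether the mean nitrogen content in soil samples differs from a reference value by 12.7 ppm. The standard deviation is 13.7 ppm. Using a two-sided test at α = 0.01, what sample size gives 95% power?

For a one-sample z-test, n = ((z_{α/2} + z_β)·σ/δ)².
z_{α/2} = 2.576 (two-sided α = 0.01); z_β = 1.645 (power 95% → β = 0.05).
n = (4.221 × 13.7 / 12.7)² = 20.73
Round up: n = 21.

21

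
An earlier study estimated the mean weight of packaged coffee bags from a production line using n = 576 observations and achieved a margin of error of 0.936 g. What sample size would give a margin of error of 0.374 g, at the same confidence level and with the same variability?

Margin of error scales as 1/√n, so n₂ = n₁·(E₁/E₂)².
n₂ = 576 × (0.936/0.374)² = 576 × 6.263 = 3607.49
Round up: n₂ = 3608.

3608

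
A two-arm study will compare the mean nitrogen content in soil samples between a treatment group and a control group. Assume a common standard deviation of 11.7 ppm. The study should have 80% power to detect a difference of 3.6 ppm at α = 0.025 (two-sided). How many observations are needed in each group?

201 per group

For two equal groups, n per group = 2·((z_{α/2} + z_β)·σ/δ)².
z_{α/2} = 2.241; z_β = 0.842 (power 80%).
n = 2 × (3.083 × 11.7 / 3.6)² = 2 × 100.40 = 200.80
Round up: n = 201 per group.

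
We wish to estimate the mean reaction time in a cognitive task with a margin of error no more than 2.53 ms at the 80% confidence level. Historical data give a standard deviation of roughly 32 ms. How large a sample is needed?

263

For a mean, the margin of error is E = z·σ/√n, so n = (zσ/E)².
At 80% confidence, z = 1.282.
n = (1.282 × 32 / 2.53)² = 262.93
Round up: n = 263.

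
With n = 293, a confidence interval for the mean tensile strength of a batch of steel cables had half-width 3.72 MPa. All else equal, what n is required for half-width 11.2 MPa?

n = 33

Margin of error scales as 1/√n, so n₂ = n₁·(E₁/E₂)².
n₂ = 293 × (3.72/11.2)² = 293 × 0.1103 = 32.32
Round up: n₂ = 33.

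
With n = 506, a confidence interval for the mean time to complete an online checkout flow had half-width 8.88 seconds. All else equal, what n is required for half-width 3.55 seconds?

Margin of error scales as 1/√n, so n₂ = n₁·(E₁/E₂)².
n₂ = 506 × (8.88/3.55)² = 506 × 6.257 = 3166.04
Round up: n₂ = 3167.

n = 3167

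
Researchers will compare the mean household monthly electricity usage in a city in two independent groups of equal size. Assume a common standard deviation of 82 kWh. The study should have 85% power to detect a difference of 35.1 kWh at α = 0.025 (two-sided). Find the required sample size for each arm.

For two equal groups, n per group = 2·((z_{α/2} + z_β)·σ/δ)².
z_{α/2} = 2.241; z_β = 1.036 (power 85%).
n = 2 × (3.277 × 82 / 35.1)² = 2 × 58.61 = 117.22
Round up: n = 118 per group.

118 per group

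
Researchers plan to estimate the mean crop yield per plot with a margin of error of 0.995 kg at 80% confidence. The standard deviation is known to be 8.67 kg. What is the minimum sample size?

For a mean, the margin of error is E = z·σ/√n, so n = (zσ/E)².
At 80% confidence, z = 1.282.
n = (1.282 × 8.67 / 0.995)² = 124.79
Round up: n = 125.

125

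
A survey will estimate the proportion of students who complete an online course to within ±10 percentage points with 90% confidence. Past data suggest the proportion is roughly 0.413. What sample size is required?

66

For a proportion with margin E = 0.1 at 90% confidence, z = 1.645.
n = p̂(1−p̂)(z/E)² = 0.413 × 0.587 × (1.645/0.1)² = 65.60
Round up: n = 66.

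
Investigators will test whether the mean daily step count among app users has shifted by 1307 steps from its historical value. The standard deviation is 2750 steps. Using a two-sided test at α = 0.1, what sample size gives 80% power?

For a one-sample z-test, n = ((z_{α/2} + z_β)·σ/δ)².
z_{α/2} = 1.645 (two-sided α = 0.1); z_β = 0.842 (power 80% → β = 0.2).
n = (2.487 × 2750 / 1307)² = 27.38
Round up: n = 28.

28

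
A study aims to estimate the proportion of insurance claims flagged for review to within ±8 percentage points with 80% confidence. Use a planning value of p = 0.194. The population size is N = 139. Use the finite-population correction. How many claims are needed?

32

For a proportion with margin E = 0.08 at 80% confidence, z = 1.282.
n = p̂(1−p̂)(z/E)² = 0.194 × 0.806 × (1.282/0.08)² = 40.15 — call this n₀.
Finite-population correction with N = 139: n = n₀ / (1 + (n₀−1)/N) = 40.15 / 1.282 = 31.32
Round up: n = 32.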